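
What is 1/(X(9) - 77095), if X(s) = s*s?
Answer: -1/77014 ≈ -1.2985e-5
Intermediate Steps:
X(s) = s²
1/(X(9) - 77095) = 1/(9² - 77095) = 1/(81 - 77095) = 1/(-77014) = -1/77014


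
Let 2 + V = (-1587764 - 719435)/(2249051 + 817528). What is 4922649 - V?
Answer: 15095700488128/3066579 ≈ 4.9226e+6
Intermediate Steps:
V = -8440357/3066579 (V = -2 + (-1587764 - 719435)/(2249051 + 817528) = -2 - 2307199/3066579 = -8440357/3066579 ≈ -2.7524)
4922649 - V = 4922649 - 1*(-8440357/3066579) = 4922649 + 8440357/3066579 = 15095700488128/3066579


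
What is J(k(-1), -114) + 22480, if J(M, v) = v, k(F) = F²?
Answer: 22366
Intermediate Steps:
J(k(-1), -114) + 22480 = -114 + 22480 = 22366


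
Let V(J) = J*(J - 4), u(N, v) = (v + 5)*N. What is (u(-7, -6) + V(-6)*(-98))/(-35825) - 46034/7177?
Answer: -1607017529/257116025 ≈ -6.2502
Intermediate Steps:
u(N, v) = N*(5 + v) (u(N, v) = (5 + v)*N = N*(5 + v))
V(J) = J*(-4 + J)
(u(-7, -6) + V(-6)*(-98))/(-35825) - 46034/7177 = (-7*(5 - 6) - 6*(-4 - 6)*(-98))/(-35825) - 46034/7177 = (-7*(-1) - 6*(-10)*(-98))*(-1/35825) - 46034*1/7177 = (7 + 60*(-98))*(-1/35825) - 46034/7177 = (7 - 5880)*(-1/35825) - 46034/7177 = -5873*(-1/35825) - 46034/7177 = 5873/35825 - 46034/7177 = -1607017529/257116025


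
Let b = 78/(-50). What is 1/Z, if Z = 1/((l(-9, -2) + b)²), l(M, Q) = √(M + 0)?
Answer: -4104/625 - 234*I/25 ≈ -6.5664 - 9.36*I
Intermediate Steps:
l(M, Q) = √M
b = -39/25 (b = 78*(-1/50) = -39/25 ≈ -1.5600)
Z = (-39/25 + 3*I)⁻² (Z = 1/((√(-9) - 39/25)²) = 1/((3*I - 39/25)²) = 1/((-39/25 + 3*I)²) = (-39/25 + 3*I)⁻² ≈ -0.05023 + 0.071599*I)
1/Z = 1/(-23750/472827 + 203125*I/2836962) = 51065316*(-23750/472827 - 203125*I/2836962)/390625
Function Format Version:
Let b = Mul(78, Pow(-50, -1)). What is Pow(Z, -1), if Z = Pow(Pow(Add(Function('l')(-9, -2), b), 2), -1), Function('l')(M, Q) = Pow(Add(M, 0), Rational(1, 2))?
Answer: Add(Rational(-4104, 625), Mul(Rational(-234, 25), I)) ≈ Add(-6.5664, Mul(-9.3600, I))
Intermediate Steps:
Function('l')(M, Q) = Pow(M, Rational(1, 2))
b = Rational(-39, 25) (b = Mul(78, Rational(-1, 50)) = Rational(-39, 25) ≈ -1.5600)
Z = Pow(Add(Rational(-39, 25), Mul(3, I)), -2) (Z = Pow(Pow(Add(Pow(-9, Rational(1, 2)), Rational(-39, 25)), 2), -1) = Pow(Pow(Add(Mul(3, I), Rational(-39, 25)), 2), -1) = Pow(Pow(Add(Rational(-39, 25), Mul(3, I)), 2), -1) = Pow(Add(Rational(-39, 25), Mul(3, I)), -2) ≈ Add(-0.050230, Mul(0.071599, I)))
Pow(Z, -1) = Pow(Add(Rational(-23750, 472827), Mul(Rational(203125, 2836962), I)), -1) = Mul(Rational(51065316, 390625), Add(Rational(-23750, 472827), Mul(Rational(-203125, 2836962), I)))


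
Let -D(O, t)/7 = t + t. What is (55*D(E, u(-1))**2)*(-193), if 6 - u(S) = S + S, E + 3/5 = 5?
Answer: -133154560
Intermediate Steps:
E = 22/5 (E = -3/5 + 5 = 22/5 ≈ 4.4000)
u(S) = 6 - 2*S (u(S) = 6 - (S + S) = 6 - 2*S)
D(O, t) = -14*t (D(O, t) = -7*(t + t) = -14*t)
(55*D(E, u(-1))**2)*(-193) = (55*(-14*(6 - 2*(-1)))**2)*(-193) = (55*(-14*(6 + 2))**2)*(-193) = (55*(-14*8)**2)*(-193) = (55*(-112)**2)*(-193) = (55*12544)*(-193) = 689920*(-193) = -133154560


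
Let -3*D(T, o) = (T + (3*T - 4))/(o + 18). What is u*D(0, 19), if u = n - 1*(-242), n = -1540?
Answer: -5192/111 ≈ -46.775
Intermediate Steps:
D(T, o) = -(-4 + 4*T)/(3*(18 + o)) (D(T, o) = -(T + (3*T - 4))/(3*(o + 18)) = -(T + (-4 + 3*T))/(3*(18 + o)) = -(-4 + 4*T)/(3*(18 + o)))
u = -1298 (u = -1540 - 1*(-242) = -1540 + 242 = -1298)
u*D(0, 19) = -5192*(1 - 1*0)/(3*(18 + 19)) = -5192*(1 + 0)/(3*37) = -5192/(3*37) = -1298*4/111 = -5192/111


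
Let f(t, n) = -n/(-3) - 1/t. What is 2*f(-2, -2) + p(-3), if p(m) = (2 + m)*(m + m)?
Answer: 17/3 ≈ 5.6667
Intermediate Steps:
f(t, n) = -1/t + n/3 (f(t, n) = -n*(-⅓) - 1/t = n/3 - 1/t = -1/t + n/3)
p(m) = 2*m*(2 + m) (p(m) = (2 + m)*(2*m) = 2*m*(2 + m))
2*f(-2, -2) + p(-3) = 2*(-1/(-2) + (⅓)*(-2)) + 2*(-3)*(2 - 3) = 2*(-1*(-½) - ⅔) + 2*(-3)*(-1) = 2*(½ - ⅔) + 6 = 2*(-⅙) + 6 = -⅓ + 6 = 17/3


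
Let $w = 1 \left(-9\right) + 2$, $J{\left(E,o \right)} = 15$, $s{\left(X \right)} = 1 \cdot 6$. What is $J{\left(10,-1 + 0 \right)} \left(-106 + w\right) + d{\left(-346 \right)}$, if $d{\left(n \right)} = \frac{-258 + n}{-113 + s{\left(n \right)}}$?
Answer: $- \frac{180761}{107} \approx -1689.4$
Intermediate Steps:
$s{\left(X \right)} = 6$
$d{\left(n \right)} = \frac{258}{107} - \frac{n}{107}$ ($d{\left(n \right)} = \frac{-258 + n}{-113 + 6} = \frac{-258 + n}{-107} = \left(-258 + n\right) \left(- \frac{1}{107}\right) = \frac{258}{107} - \frac{n}{107}$)
$w = -7$ ($w = -9 + 2 = -7$)
$J{\left(10,-1 + 0 \right)} \left(-106 + w\right) + d{\left(-346 \right)} = 15 \left(-106 - 7\right) + \left(\frac{258}{107} - - \frac{346}{107}\right) = 15 \left(-113\right) + \left(\frac{258}{107} + \frac{346}{107}\right) = -1695 + \frac{604}{107} = - \frac{180761}{107}$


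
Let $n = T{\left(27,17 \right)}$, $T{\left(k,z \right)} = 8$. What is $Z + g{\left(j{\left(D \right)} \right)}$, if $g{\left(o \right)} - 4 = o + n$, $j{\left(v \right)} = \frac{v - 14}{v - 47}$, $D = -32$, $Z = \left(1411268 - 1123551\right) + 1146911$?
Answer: $\frac{113336606}{79} \approx 1.4346 \cdot 10^{6}$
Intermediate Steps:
$Z = 1434628$ ($Z = 287717 + 1146911 = 1434628$)
$j{\left(v \right)} = \frac{-14 + v}{-47 + v}$
$n = 8$
$g{\left(o \right)} = 12 + o$ ($g{\left(o \right)} = 4 + \left(o + 8\right) = 4 + \left(8 + o\right) = 12 + o$)
$Z + g{\left(j{\left(D \right)} \right)} = 1434628 + \left(12 + \frac{-14 - 32}{-47 - 32}\right) = 1434628 + \left(12 + \frac{1}{-79} \left(-46\right)\right) = 1434628 + \left(12 - - \frac{46}{79}\right) = 1434628 + \left(12 + \frac{46}{79}\right) = 1434628 + \frac{994}{79} = \frac{113336606}{79}$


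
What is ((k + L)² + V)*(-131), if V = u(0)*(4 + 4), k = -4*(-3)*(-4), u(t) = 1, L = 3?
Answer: -266323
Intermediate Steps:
k = -48 (k = 12*(-4) = -48)
V = 8 (V = 1*(4 + 4) = 1*8 = 8)
((k + L)² + V)*(-131) = ((-48 + 3)² + 8)*(-131) = ((-45)² + 8)*(-131) = (2025 + 8)*(-131) = 2033*(-131) = -266323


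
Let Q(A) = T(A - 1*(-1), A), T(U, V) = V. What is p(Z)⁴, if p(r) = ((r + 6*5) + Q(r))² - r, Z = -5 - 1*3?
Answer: 1731891456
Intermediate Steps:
Q(A) = A
Z = -8 (Z = -5 - 3 = -8)
p(r) = (30 + 2*r)² - r (p(r) = ((r + 6*5) + r)² - r = ((r + 30) + r)² - r = ((30 + r) + r)² - r = (30 + 2*r)² - r)
p(Z)⁴ = (-1*(-8) + 4*(15 - 8)²)⁴ = (8 + 4*7²)⁴ = (8 + 4*49)⁴ = (8 + 196)⁴ = 204⁴ = 1731891456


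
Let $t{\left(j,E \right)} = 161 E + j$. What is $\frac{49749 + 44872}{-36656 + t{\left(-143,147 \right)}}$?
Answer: $- \frac{94621}{13132} \approx -7.2054$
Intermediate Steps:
$t{\left(j,E \right)} = j + 161 E$
$\frac{49749 + 44872}{-36656 + t{\left(-143,147 \right)}} = \frac{49749 + 44872}{-36656 + \left(-143 + 161 \cdot 147\right)} = \frac{94621}{-36656 + \left(-143 + 23667\right)} = \frac{94621}{-36656 + 23524} = \frac{94621}{-13132} = 94621 \left(- \frac{1}{13132}\right) = - \frac{94621}{13132}$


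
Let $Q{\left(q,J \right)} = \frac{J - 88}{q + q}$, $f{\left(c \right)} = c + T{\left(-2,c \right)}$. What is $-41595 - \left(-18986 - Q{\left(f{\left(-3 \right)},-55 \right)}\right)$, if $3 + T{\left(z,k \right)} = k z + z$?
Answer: $- \frac{90293}{4} \approx -22573.0$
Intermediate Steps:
$T{\left(z,k \right)} = -3 + z + k z$ ($T{\left(z,k \right)} = -3 + \left(k z + z\right) = -3 + \left(z + k z\right) = -3 + z + k z$)
$f{\left(c \right)} = -5 - c$ ($f{\left(c \right)} = c - \left(5 - c \left(-2\right)\right) = c - \left(5 + 2 c\right) = -5 - c$)
$Q{\left(q,J \right)} = \frac{-88 + J}{2 q}$
$-41595 - \left(-18986 - Q{\left(f{\left(-3 \right)},-55 \right)}\right) = -41595 - \left(-18986 - \frac{-88 - 55}{2 \left(-5 - -3\right)}\right) = -41595 - \left(-18986 - \frac{1}{2} \frac{1}{-5 + 3} \left(-143\right)\right) = -41595 - \left(-18986 - \frac{1}{2} \frac{1}{-2} \left(-143\right)\right) = -41595 - \left(-18986 - \frac{1}{2} \left(- \frac{1}{2}\right) \left(-143\right)\right) = -41595 - \left(-18986 - \frac{143}{4}\right) = -41595 - - \frac{76087}{4} = -41595 + \frac{76087}{4} = - \frac{90293}{4}$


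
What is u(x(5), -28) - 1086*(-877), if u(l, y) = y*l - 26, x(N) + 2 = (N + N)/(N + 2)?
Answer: 952412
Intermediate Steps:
x(N) = -2 + 2*N/(2 + N) (x(N) = -2 + (N + N)/(N + 2) = -2 + (2*N)/(2 + N) = -2 + 2*N/(2 + N))
u(l, y) = -26 + l*y (u(l, y) = l*y - 26 = -26 + l*y)
u(x(5), -28) - 1086*(-877) = (-26 - 4/(2 + 5)*(-28)) - 1086*(-877) = (-26 - 4/7*(-28)) + 952422 = (-26 + 16) + 952422 = -10 + 952422 = 952412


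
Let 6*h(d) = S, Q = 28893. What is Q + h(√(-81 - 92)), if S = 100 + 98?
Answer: 28926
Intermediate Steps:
S = 198
h(d) = 33 (h(d) = (⅙)*198 = 33)
Q + h(√(-81 - 92)) = 28893 + 33 = 28926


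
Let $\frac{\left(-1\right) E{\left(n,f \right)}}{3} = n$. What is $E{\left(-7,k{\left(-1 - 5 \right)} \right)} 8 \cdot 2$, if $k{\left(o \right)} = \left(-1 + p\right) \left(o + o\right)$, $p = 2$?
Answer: $336$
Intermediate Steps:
$k{\left(o \right)} = 2 o$ ($k{\left(o \right)} = \left(-1 + 2\right) \left(o + o\right) = 1 \cdot 2 o = 2 o$)
$E{\left(n,f \right)} = - 3 n$
$E{\left(-7,k{\left(-1 - 5 \right)} \right)} 8 \cdot 2 = \left(-3\right) \left(-7\right) 8 \cdot 2 = 21 \cdot 16 = 336$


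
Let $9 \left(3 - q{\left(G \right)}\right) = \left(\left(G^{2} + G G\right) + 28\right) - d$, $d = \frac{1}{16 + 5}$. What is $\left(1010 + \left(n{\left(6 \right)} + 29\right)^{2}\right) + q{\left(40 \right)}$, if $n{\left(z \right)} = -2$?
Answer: $\frac{261451}{189} \approx 1383.3$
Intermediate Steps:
$d = \frac{1}{21} \approx 0.047619$
$q{\left(G \right)} = - \frac{20}{189} - \frac{2 G^{2}}{9}$ ($q{\left(G \right)} = 3 - \frac{\left(\left(G^{2} + G G\right) + 28\right) - \frac{1}{21}}{9} = 3 - \frac{\left(\left(G^{2} + G^{2}\right) + 28\right) - \frac{1}{21}}{9} = 3 - \frac{\left(2 G^{2} + 28\right) - \frac{1}{21}}{9} = 3 - \frac{\left(28 + 2 G^{2}\right) - \frac{1}{21}}{9} = 3 - \frac{\frac{587}{21} + 2 G^{2}}{9} = 3 - \left(\frac{587}{189} + \frac{2 G^{2}}{9}\right) = - \frac{20}{189} - \frac{2 G^{2}}{9}$)
$\left(1010 + \left(n{\left(6 \right)} + 29\right)^{2}\right) + q{\left(40 \right)} = \left(1010 + \left(-2 + 29\right)^{2}\right) - \left(\frac{20}{189} + \frac{2 \cdot 40^{2}}{9}\right) = \left(1010 + 27^{2}\right) - \frac{67220}{189} = \left(1010 + 729\right) - \frac{67220}{189} = 1739 - \frac{67220}{189} = \frac{261451}{189}$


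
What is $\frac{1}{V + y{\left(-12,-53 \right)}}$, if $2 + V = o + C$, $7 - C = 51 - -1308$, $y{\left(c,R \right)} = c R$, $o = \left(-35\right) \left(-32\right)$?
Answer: $\frac{1}{402} \approx 0.0024876$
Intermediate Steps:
$o = 1120$
$y{\left(c,R \right)} = R c$
$C = -1352$ ($C = 7 - \left(51 - -1308\right) = 7 - \left(51 + 1308\right) = 7 - 1359 = -1352$)
$V = -234$ ($V = -2 + \left(1120 - 1352\right) = -2 - 232 = -234$)
$\frac{1}{V + y{\left(-12,-53 \right)}} = \frac{1}{-234 - -636} = \frac{1}{-234 + 636} = \frac{1}{402}$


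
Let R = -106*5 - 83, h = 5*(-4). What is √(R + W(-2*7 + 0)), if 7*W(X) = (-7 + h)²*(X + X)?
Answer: I*√3529 ≈ 59.405*I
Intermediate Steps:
h = -20
R = -613 (R = -530 - 83 = -613)
W(X) = 1458*X/7 (W(X) = ((-7 - 20)²*(X + X))/7 = ((-27)²*(2*X))/7 = (729*(2*X))/7 = (1458*X)/7 = 1458*X/7)
√(R + W(-2*7 + 0)) = √(-613 + 1458*(-2*7 + 0)/7) = √(-613 + 1458*(-14 + 0)/7) = √(-613 + (1458/7)*(-14)) = √(-613 - 2916) = √(-3529) = I*√3529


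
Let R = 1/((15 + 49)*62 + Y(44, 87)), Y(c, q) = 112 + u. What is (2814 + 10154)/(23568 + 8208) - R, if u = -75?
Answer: 2162711/5302620 ≈ 0.40786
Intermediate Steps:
Y(c, q) = 37 (Y(c, q) = 112 - 75 = 37)
R = 1/4005 (R = 1/((15 + 49)*62 + 37) = 1/(64*62 + 37) = 1/(3968 + 37) = 1/4005 ≈ 0.00024969)
(2814 + 10154)/(23568 + 8208) - R = (2814 + 10154)/(23568 + 8208) - 1*1/4005 = 12968/31776 - 1/4005 = 12968*(1/31776) - 1/4005 = 1621/3972 - 1/4005 = 2162711/5302620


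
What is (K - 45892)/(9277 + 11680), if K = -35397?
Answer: -81289/20957 ≈ -3.8788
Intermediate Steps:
(K - 45892)/(9277 + 11680) = (-35397 - 45892)/(9277 + 11680) = -81289/20957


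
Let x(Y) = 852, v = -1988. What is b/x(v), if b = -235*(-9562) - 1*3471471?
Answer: -1224401/852 ≈ -1437.1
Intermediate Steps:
b = -1224401 (b = 2247070 - 3471471 = -1224401)
b/x(v) = -1224401/852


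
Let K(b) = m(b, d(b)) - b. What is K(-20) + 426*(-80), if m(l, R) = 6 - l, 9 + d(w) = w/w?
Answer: -34034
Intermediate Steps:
d(w) = -8 (d(w) = -9 + w/w = -9 + 1 = -8)
K(b) = 6 - 2*b (K(b) = (6 - b) - b = 6 - 2*b)
K(-20) + 426*(-80) = (6 - 2*(-20)) + 426*(-80) = (6 + 40) - 34080 = 46 - 34080 = -34034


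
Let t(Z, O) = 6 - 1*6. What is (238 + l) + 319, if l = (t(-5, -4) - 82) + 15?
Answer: 490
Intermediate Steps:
t(Z, O) = 0 (t(Z, O) = 6 - 6 = 0)
l = -67 (l = (0 - 82) + 15 = -82 + 15 = -67)
(238 + l) + 319 = (238 - 67) + 319 = 171 + 319 = 490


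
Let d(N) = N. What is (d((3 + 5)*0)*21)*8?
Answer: 0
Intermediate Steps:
(d((3 + 5)*0)*21)*8 = (((3 + 5)*0)*21)*8 = ((8*0)*21)*8 = (0*21)*8 = 0*8 = 0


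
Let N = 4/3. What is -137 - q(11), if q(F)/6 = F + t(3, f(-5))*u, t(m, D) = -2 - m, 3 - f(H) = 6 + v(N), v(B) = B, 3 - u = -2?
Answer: -53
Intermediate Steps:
N = 4/3 (N = 4*(⅓) = 4/3 ≈ 1.3333)
u = 5 (u = 3 - 1*(-2) = 3 + 2 = 5)
f(H) = -13/3 (f(H) = 3 - (6 + 4/3) = 3 - 1*22/3 = 3 - 22/3 = -13/3)
q(F) = -150 + 6*F (q(F) = 6*(F + (-2 - 1*3)*5) = 6*(F + (-2 - 3)*5) = 6*(F - 5*5) = 6*(F - 25) = 6*(-25 + F) = -150 + 6*F)
-137 - q(11) = -137 - (-150 + 6*11) = -137 - (-150 + 66) = -137 - 1*(-84) = -137 + 84 = -53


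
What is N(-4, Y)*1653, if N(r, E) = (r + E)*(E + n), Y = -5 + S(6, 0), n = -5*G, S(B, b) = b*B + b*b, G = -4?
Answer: -223155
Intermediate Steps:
S(B, b) = b² + B*b (S(B, b) = B*b + b² = b² + B*b)
n = 20 (n = -5*(-4) = 20)
Y = -5 (Y = -5 + 0*(6 + 0) = -5 + 0*6 = -5 + 0 = -5)
N(r, E) = (20 + E)*(E + r) (N(r, E) = (r + E)*(E + 20) = (E + r)*(20 + E) = (20 + E)*(E + r))
N(-4, Y)*1653 = ((-5)² + 20*(-5) + 20*(-4) - 5*(-4))*1653 = (25 - 100 - 80 + 20)*1653 = -135*1653 = -223155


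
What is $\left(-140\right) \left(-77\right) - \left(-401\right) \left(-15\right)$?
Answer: $4765$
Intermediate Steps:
$\left(-140\right) \left(-77\right) - \left(-401\right) \left(-15\right) = 10780 - 6015 = 4765$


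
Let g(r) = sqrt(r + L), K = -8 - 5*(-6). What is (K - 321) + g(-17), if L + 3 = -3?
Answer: -299 + I*sqrt(23) ≈ -299.0 + 4.7958*I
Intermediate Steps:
L = -6 (L = -3 - 3 = -6)
K = 22 (K = -8 + 30 = 22)
g(r) = sqrt(-6 + r) (g(r) = sqrt(r - 6) = sqrt(-6 + r))
(K - 321) + g(-17) = (22 - 321) + sqrt(-6 - 17) = -299 + sqrt(-23) = -299 + I*sqrt(23)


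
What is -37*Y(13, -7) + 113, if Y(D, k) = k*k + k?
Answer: -1441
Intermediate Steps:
Y(D, k) = k + k² (Y(D, k) = k² + k = k + k²)
-37*Y(13, -7) + 113 = -(-259)*(1 - 7) + 113 = -(-259)*(-6) + 113 = -37*42 + 113 = -1554 + 113 = -1441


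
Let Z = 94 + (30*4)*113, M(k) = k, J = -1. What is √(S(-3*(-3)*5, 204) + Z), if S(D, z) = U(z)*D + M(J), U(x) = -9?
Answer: 24*√23 ≈ 115.10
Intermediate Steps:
S(D, z) = -1 - 9*D (S(D, z) = -9*D - 1 = -1 - 9*D)
Z = 13654 (Z = 94 + 120*113 = 94 + 13560 = 13654)
√(S(-3*(-3)*5, 204) + Z) = √((-1 - 9*(-3*(-3))*5) + 13654) = √((-1 - 81*5) + 13654) = √((-1 - 9*45) + 13654) = √((-1 - 405) + 13654) = √(-406 + 13654) = √13248 = 24*√23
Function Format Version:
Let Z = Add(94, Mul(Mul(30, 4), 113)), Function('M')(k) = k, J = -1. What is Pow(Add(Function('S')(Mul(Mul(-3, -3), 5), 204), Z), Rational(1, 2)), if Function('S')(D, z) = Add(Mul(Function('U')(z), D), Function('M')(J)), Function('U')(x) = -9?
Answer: Mul(24, Pow(23, Rational(1, 2))) ≈ 115.10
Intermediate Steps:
Function('S')(D, z) = Add(-1, Mul(-9, D)) (Function('S')(D, z) = Add(Mul(-9, D), -1) = Add(-1, Mul(-9, D)))
Z = 13654 (Z = Add(94, Mul(120, 113)) = Add(94, 13560) = 13654)
Pow(Add(Function('S')(Mul(Mul(-3, -3), 5), 204), Z), Rational(1, 2)) = Pow(Add(Add(-1, Mul(-9, Mul(Mul(-3, -3), 5))), 13654), Rational(1, 2)) = Pow(Add(Add(-1, Mul(-9, Mul(9, 5))), 13654), Rational(1, 2)) = Pow(Add(Add(-1, Mul(-9, 45)), 13654), Rational(1, 2)) = Pow(Add(Add(-1, -405), 13654), Rational(1, 2)) = Pow(Add(-406, 13654), Rational(1, 2)) = Pow(13248, Rational(1, 2)) = Mul(24, Pow(23, Rational(1, 2)))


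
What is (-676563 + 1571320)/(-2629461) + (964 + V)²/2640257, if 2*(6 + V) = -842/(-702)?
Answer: 8847236519191771/1140422838435703836 ≈ 0.0077579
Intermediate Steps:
V = -3791/702 (V = -6 + (-842/(-702))/2 = -6 + (-842*(-1/702))/2 = -6 + (½)*(421/351) = -6 + 421/702 = -3791/702 ≈ -5.4003)
(-676563 + 1571320)/(-2629461) + (964 + V)²/2640257 = (-676563 + 1571320)/(-2629461) + (964 - 3791/702)²/2640257 = 894757*(-1/2629461) + (672937/702)²*(1/2640257) = -894757/2629461 + (452844205969/492804)*(1/2640257) = -894757/2629461 + 452844205969/1301129210628 = 8847236519191771/1140422838435703836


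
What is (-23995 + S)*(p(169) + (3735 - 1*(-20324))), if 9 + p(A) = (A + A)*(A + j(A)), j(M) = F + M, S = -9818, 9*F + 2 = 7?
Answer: -4682484352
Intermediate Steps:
F = 5/9 (F = -2/9 + (⅑)*7 = -2/9 + 7/9 = 5/9 ≈ 0.55556)
j(M) = 5/9 + M
p(A) = -9 + 2*A*(5/9 + 2*A) (p(A) = -9 + (A + A)*(A + (5/9 + A)) = -9 + (2*A)*(5/9 + 2*A) = -9 + 2*A*(5/9 + 2*A))
(-23995 + S)*(p(169) + (3735 - 1*(-20324))) = (-23995 - 9818)*((-9 + 4*169² + (10/9)*169) + (3735 - 1*(-20324))) = -33813*((-9 + 4*28561 + 1690/9) + (3735 + 20324)) = -33813*((-9 + 114244 + 1690/9) + 24059) = -33813*(1029805/9 + 24059) = -33813*1246336/9 = -4682484352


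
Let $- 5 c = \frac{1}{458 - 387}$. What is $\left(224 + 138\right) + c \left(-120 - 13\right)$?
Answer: $\frac{128643}{355} \approx 362.37$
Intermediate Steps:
$c = - \frac{1}{355}$ ($c = - \frac{1}{5 \left(458 - 387\right)} = - \frac{1}{5 \cdot 71} = \left(- \frac{1}{5}\right) \frac{1}{71} = - \frac{1}{355} \approx -0.0028169$)
$\left(224 + 138\right) + c \left(-120 - 13\right) = \left(224 + 138\right) - \frac{-120 - 13}{355} = 362 - - \frac{133}{355} = 362 + \frac{133}{355} = \frac{128643}{355}$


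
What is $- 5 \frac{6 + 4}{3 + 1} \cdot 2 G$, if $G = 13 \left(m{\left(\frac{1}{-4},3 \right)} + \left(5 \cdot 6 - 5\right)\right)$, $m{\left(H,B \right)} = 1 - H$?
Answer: $- \frac{34125}{4} \approx -8531.3$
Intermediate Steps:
$G = \frac{1365}{4}$ ($G = 13 \left(\left(1 - \frac{1}{-4}\right) + \left(5 \cdot 6 - 5\right)\right) = 13 \left(\left(1 - - \frac{1}{4}\right) + \left(30 - 5\right)\right) = 13 \left(\left(1 + \frac{1}{4}\right) + 25\right) = 13 \left(\frac{5}{4} + 25\right) = 13 \cdot \frac{105}{4} = \frac{1365}{4} \approx 341.25$)
$- 5 \frac{6 + 4}{3 + 1} \cdot 2 G = - 5 \frac{6 + 4}{3 + 1} \cdot 2 \cdot \frac{1365}{4} = - 5 \cdot \frac{10}{4} \cdot 2 \cdot \frac{1365}{4} = - 5 \cdot 10 \cdot \frac{1}{4} \cdot 2 \cdot \frac{1365}{4} = \left(-5\right) \frac{5}{2} \cdot 2 \cdot \frac{1365}{4} = \left(- \frac{25}{2}\right) 2 \cdot \frac{1365}{4} = \left(-25\right) \frac{1365}{4} = - \frac{34125}{4}$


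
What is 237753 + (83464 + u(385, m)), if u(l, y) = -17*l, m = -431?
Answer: 314672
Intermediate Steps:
237753 + (83464 + u(385, m)) = 237753 + (83464 - 17*385) = 237753 + (83464 - 6545) = 237753 + 76919 = 314672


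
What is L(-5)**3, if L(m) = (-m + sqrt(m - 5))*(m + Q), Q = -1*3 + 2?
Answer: 5400 - 14040*I*sqrt(10) ≈ 5400.0 - 44398.0*I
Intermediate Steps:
Q = -1 (Q = -3 + 2 = -1)
L(m) = (-1 + m)*(sqrt(-5 + m) - m) (L(m) = (-m + sqrt(m - 5))*(m - 1) = (-m + sqrt(-5 + m))*(-1 + m) = (sqrt(-5 + m) - m)*(-1 + m) = (-1 + m)*(sqrt(-5 + m) - m))
L(-5)**3 = (-5 - 1*(-5)**2 - sqrt(-5 - 5) - 5*sqrt(-5 - 5))**3 = (-5 - 1*25 - sqrt(-10) - 5*I*sqrt(10))**3 = (-5 - 25 - I*sqrt(10) - 5*I*sqrt(10))**3 = (-30 - 6*I*sqrt(10))**3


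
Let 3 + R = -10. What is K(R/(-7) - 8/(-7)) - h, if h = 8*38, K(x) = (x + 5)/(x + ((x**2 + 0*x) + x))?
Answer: -4552/15 ≈ -303.47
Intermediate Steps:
R = -13 (R = -3 - 10 = -13)
K(x) = (5 + x)/(x**2 + 2*x) (K(x) = (5 + x)/(x + ((x**2 + 0) + x)) = (5 + x)/(x + (x**2 + x)) = (5 + x)/(x + (x + x**2)) = (5 + x)/(x**2 + 2*x))
h = 304
K(R/(-7) - 8/(-7)) - h = (5 + (-13/(-7) - 8/(-7)))/((-13/(-7) - 8/(-7))*(2 + (-13/(-7) - 8/(-7)))) - 1*304 = (5 + (-13*(-1/7) - 8*(-1/7)))/((-13*(-1/7) - 8*(-1/7))*(2 + (-13*(-1/7) - 8*(-1/7)))) - 304 = (5 + (13/7 + 8/7))/((13/7 + 8/7)*(2 + (13/7 + 8/7))) - 304 = (5 + 3)/(3*(2 + 3)) - 304 = (1/3)*8/5 - 304 = (1/3)*(1/5)*8 - 304 = 8/15 - 304 = -4552/15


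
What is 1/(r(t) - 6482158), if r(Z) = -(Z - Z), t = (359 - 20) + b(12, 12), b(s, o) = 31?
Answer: -1/6482158 ≈ -1.5427e-7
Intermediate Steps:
t = 370 (t = (359 - 20) + 31 = 339 + 31 = 370)
r(Z) = 0 (r(Z) = -1*0 = 0)
1/(r(t) - 6482158) = 1/(0 - 6482158) = 1/(-6482158) = -1/6482158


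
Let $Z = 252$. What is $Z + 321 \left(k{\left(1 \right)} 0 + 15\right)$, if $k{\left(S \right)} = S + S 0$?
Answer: $5067$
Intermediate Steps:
$k{\left(S \right)} = S$ ($k{\left(S \right)} = S + 0 = S$)
$Z + 321 \left(k{\left(1 \right)} 0 + 15\right) = 252 + 321 \left(1 \cdot 0 + 15\right) = 252 + 321 \left(0 + 15\right) = 252 + 321 \cdot 15 = 252 + 4815 = 5067$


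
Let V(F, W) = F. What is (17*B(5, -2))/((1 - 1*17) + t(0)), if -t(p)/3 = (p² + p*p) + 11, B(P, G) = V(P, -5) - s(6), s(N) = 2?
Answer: -51/49 ≈ -1.0408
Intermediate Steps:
B(P, G) = -2 + P (B(P, G) = P - 1*2 = P - 2 = -2 + P)
t(p) = -33 - 6*p² (t(p) = -3*((p² + p*p) + 11) = -3*((p² + p²) + 11) = -3*(2*p² + 11) = -3*(11 + 2*p²) = -33 - 6*p²)
(17*B(5, -2))/((1 - 1*17) + t(0)) = (17*(-2 + 5))/((1 - 1*17) + (-33 - 6*0²)) = (17*3)/((1 - 17) + (-33 - 6*0)) = 51/(-16 + (-33 + 0)) = 51/(-16 - 33) = 51/(-49) = 51*(-1/49) = -51/49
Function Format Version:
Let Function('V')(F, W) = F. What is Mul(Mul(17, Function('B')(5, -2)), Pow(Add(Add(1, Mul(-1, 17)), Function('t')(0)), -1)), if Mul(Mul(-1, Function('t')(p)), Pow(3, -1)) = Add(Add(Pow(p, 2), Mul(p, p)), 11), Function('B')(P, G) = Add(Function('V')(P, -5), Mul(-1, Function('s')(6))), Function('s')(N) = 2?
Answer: Rational(-51, 49) ≈ -1.0408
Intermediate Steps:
Function('B')(P, G) = Add(-2, P) (Function('B')(P, G) = Add(P, Mul(-1, 2)) = Add(P, -2) = Add(-2, P))
Function('t')(p) = Add(-33, Mul(-6, Pow(p, 2))) (Function('t')(p) = Mul(-3, Add(Add(Pow(p, 2), Mul(p, p)), 11)) = Mul(-3, Add(Add(Pow(p, 2), Pow(p, 2)), 11)) = Mul(-3, Add(Mul(2, Pow(p, 2)), 11)) = Mul(-3, Add(11, Mul(2, Pow(p, 2)))) = Add(-33, Mul(-6, Pow(p, 2))))
Mul(Mul(17, Function('B')(5, -2)), Pow(Add(Add(1, Mul(-1, 17)), Function('t')(0)), -1)) = Mul(Mul(17, Add(-2, 5)), Pow(Add(Add(1, Mul(-1, 17)), Add(-33, Mul(-6, Pow(0, 2)))), -1)) = Mul(Mul(17, 3), Pow(Add(Add(1, -17), Add(-33, Mul(-6, 0))), -1)) = Mul(51, Pow(Add(-16, Add(-33, 0)), -1)) = Mul(51, Pow(Add(-16, -33), -1)) = Mul(51, Pow(-49, -1)) = Mul(51, Rational(-1, 49)) = Rational(-51, 49)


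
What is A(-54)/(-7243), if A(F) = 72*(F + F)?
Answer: 7776/7243 ≈ 1.0736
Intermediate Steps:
A(F) = 144*F (A(F) = 72*(2*F) = 144*F)
A(-54)/(-7243) = (144*(-54))/(-7243) = -7776*(-1/7243) = 7776/7243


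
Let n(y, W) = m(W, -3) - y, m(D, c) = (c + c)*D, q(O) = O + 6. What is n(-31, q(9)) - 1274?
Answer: -1333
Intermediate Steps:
q(O) = 6 + O
m(D, c) = 2*D*c (m(D, c) = (2*c)*D = 2*D*c)
n(y, W) = -y - 6*W (n(y, W) = 2*W*(-3) - y = -6*W - y = -y - 6*W)
n(-31, q(9)) - 1274 = (-1*(-31) - 6*(6 + 9)) - 1274 = (31 - 6*15) - 1274 = (31 - 90) - 1274 = -59 - 1274 = -1333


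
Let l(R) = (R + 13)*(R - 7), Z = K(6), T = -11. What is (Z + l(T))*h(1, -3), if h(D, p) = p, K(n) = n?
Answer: 90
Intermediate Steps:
Z = 6
l(R) = (-7 + R)*(13 + R) (l(R) = (13 + R)*(-7 + R) = (-7 + R)*(13 + R))
(Z + l(T))*h(1, -3) = (6 + (-91 + (-11)**2 + 6*(-11)))*(-3) = (6 + (-91 + 121 - 66))*(-3) = (6 - 36)*(-3) = -30*(-3) = 90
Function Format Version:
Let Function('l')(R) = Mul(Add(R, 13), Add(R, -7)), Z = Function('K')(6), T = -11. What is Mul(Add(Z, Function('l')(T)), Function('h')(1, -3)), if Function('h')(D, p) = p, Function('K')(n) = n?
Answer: 90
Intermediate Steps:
Z = 6
Function('l')(R) = Mul(Add(-7, R), Add(13, R)) (Function('l')(R) = Mul(Add(13, R), Add(-7, R)) = Mul(Add(-7, R), Add(13, R)))
Mul(Add(Z, Function('l')(T)), Function('h')(1, -3)) = Mul(Add(6, Add(-91, Pow(-11, 2), Mul(6, -11))), -3) = Mul(Add(6, Add(-91, 121, -66)), -3) = Mul(Add(6, -36), -3) = Mul(-30, -3) = 90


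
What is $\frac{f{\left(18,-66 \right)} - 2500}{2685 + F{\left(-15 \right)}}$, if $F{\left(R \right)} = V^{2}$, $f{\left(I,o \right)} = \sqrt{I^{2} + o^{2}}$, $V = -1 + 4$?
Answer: $- \frac{1250}{1347} + \frac{\sqrt{130}}{449} \approx -0.90259$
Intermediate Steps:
$V = 3$
$F{\left(R \right)} = 9$ ($F{\left(R \right)} = 3^{2} = 9$)
$\frac{f{\left(18,-66 \right)} - 2500}{2685 + F{\left(-15 \right)}} = \frac{\sqrt{18^{2} + \left(-66\right)^{2}} - 2500}{2685 + 9} = \frac{\sqrt{324 + 4356} - 2500}{2694} = \left(\sqrt{4680} - 2500\right) \frac{1}{2694} = \left(6 \sqrt{130} - 2500\right) \frac{1}{2694} = \left(-2500 + 6 \sqrt{130}\right) \frac{1}{2694} = - \frac{1250}{1347} + \frac{\sqrt{130}}{449}$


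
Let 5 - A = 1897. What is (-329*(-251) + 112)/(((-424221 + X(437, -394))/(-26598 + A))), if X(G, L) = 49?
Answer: 168276185/30298 ≈ 5554.0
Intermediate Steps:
A = -1892 (A = 5 - 1*1897 = 5 - 1897 = -1892)
(-329*(-251) + 112)/(((-424221 + X(437, -394))/(-26598 + A))) = (-329*(-251) + 112)/(((-424221 + 49)/(-26598 - 1892))) = (82579 + 112)/((-424172/(-28490))) = 82691/((-424172*(-1/28490))) = 82691/(30298/2035) = 82691*(2035/30298) = 168276185/30298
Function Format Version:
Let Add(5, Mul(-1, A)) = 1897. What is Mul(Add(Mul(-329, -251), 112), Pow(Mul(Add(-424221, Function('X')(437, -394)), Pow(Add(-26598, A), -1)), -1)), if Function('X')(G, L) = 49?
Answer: Rational(168276185, 30298) ≈ 5554.0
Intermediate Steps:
A = -1892 (A = Add(5, Mul(-1, 1897)) = Add(5, -1897) = -1892)
Mul(Add(Mul(-329, -251), 112), Pow(Mul(Add(-424221, Function('X')(437, -394)), Pow(Add(-26598, A), -1)), -1)) = Mul(Add(Mul(-329, -251), 112), Pow(Mul(Add(-424221, 49), Pow(Add(-26598, -1892), -1)), -1)) = Mul(Add(82579, 112), Pow(Mul(-424172, Pow(-28490, -1)), -1)) = Mul(82691, Pow(Mul(-424172, Rational(-1, 28490)), -1)) = Mul(82691, Pow(Rational(30298, 2035), -1)) = Mul(82691, Rational(2035, 30298)) = Rational(168276185, 30298)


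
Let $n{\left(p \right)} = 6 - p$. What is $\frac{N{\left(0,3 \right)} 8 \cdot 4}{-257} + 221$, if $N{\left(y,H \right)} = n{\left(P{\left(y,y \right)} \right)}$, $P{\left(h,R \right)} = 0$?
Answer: $\frac{56605}{257} \approx 220.25$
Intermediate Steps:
$N{\left(y,H \right)} = 6$ ($N{\left(y,H \right)} = 6 - 0 = 6 + 0 = 6$)
$\frac{N{\left(0,3 \right)} 8 \cdot 4}{-257} + 221 = \frac{6 \cdot 8 \cdot 4}{-257} + 221 = 48 \cdot 4 \left(- \frac{1}{257}\right) + 221 = 192 \left(- \frac{1}{257}\right) + 221 = - \frac{192}{257} + 221 = \frac{56605}{257}$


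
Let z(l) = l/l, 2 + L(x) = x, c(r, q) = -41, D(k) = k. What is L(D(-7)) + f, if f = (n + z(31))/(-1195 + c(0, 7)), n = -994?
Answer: -3377/412 ≈ -8.1966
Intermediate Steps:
L(x) = -2 + x
z(l) = 1
f = 331/412 (f = (-994 + 1)/(-1195 - 41) = -993/(-1236) = -993*(-1/1236) = 331/412 ≈ 0.80340)
L(D(-7)) + f = (-2 - 7) + 331/412 = -9 + 331/412 = -3377/412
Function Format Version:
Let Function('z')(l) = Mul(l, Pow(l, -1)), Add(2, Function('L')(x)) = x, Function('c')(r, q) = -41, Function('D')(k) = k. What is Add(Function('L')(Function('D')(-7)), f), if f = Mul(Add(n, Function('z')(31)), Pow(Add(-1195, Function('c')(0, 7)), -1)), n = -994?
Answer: Rational(-3377, 412) ≈ -8.1966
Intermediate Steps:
Function('L')(x) = Add(-2, x)
Function('z')(l) = 1
f = Rational(331, 412) (f = Mul(Add(-994, 1), Pow(Add(-1195, -41), -1)) = Mul(-993, Pow(-1236, -1)) = Mul(-993, Rational(-1, 1236)) = Rational(331, 412) ≈ 0.80340)
Add(Function('L')(Function('D')(-7)), f) = Add(Add(-2, -7), Rational(331, 412)) = Add(-9, Rational(331, 412)) = Rational(-3377, 412)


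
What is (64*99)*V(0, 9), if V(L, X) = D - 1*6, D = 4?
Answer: -12672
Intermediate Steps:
V(L, X) = -2 (V(L, X) = 4 - 1*6 = 4 - 6 = -2)
(64*99)*V(0, 9) = (64*99)*(-2) = 6336*(-2) = -12672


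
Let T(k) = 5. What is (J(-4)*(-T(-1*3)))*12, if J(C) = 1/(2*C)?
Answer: 15/2 ≈ 7.5000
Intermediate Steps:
J(C) = 1/(2*C)
(J(-4)*(-T(-1*3)))*12 = (((½)/(-4))*(-1*5))*12 = (((½)*(-¼))*(-5))*12 = -⅛*(-5)*12 = (5/8)*12 = 15/2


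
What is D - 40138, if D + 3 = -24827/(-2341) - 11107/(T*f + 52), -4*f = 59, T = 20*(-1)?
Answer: -32625004625/812327 ≈ -40162.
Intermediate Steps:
T = -20
f = -59/4 (f = -¼*59 = -59/4 ≈ -14.750)
D = -19823499/812327 (D = -3 + (-24827/(-2341) - 11107/(-20*(-59/4) + 52)) = -3 + (-24827*(-1/2341) - 11107/(295 + 52)) = -3 + (24827/2341 - 11107/347) = -3 - 17386518/812327 = -19823499/812327 ≈ -24.403)
D - 40138 = -19823499/812327 - 40138 = -32625004625/812327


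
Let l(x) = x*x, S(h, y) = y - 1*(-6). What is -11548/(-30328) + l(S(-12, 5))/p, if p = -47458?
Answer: 34023456/89956639 ≈ 0.37822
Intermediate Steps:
S(h, y) = 6 + y (S(h, y) = y + 6 = 6 + y)
l(x) = x²
-11548/(-30328) + l(S(-12, 5))/p = -11548/(-30328) + (6 + 5)²/(-47458) = -11548*(-1/30328) + 11²*(-1/47458) = 2887/7582 + 121*(-1/47458) = 2887/7582 - 121/47458 = 34023456/89956639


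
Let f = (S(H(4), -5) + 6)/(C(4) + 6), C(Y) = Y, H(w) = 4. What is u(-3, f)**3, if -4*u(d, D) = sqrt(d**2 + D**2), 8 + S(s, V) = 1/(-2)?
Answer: -145*sqrt(145)/4096 ≈ -0.42628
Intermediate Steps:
S(s, V) = -17/2 (S(s, V) = -8 + 1/(-2) = -8 - 1/2 = -17/2)
f = -1/4 (f = (-17/2 + 6)/(4 + 6) = -5/2/10 = -5/2*1/10 = -1/4 ≈ -0.25000)
u(d, D) = -sqrt(D**2 + d**2)/4 (u(d, D) = -sqrt(d**2 + D**2)/4 = -sqrt(D**2 + d**2)/4)
u(-3, f)**3 = (-sqrt((-1/4)**2 + (-3)**2)/4)**3 = (-sqrt(1/16 + 9)/4)**3 = (-sqrt(145)/16)**3 = -145*sqrt(145)/4096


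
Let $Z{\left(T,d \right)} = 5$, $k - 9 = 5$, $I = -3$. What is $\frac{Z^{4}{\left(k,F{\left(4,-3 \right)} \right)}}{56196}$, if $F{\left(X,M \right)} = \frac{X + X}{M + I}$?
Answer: $\frac{625}{56196} \approx 0.011122$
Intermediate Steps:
$k = 14$ ($k = 9 + 5 = 14$)
$F{\left(X,M \right)} = \frac{2 X}{-3 + M}$ ($F{\left(X,M \right)} = \frac{X + X}{M - 3} = \frac{2 X}{-3 + M}$)
$\frac{Z^{4}{\left(k,F{\left(4,-3 \right)} \right)}}{56196} = \frac{5^{4}}{56196} = 625 \cdot \frac{1}{56196} = \frac{625}{56196}$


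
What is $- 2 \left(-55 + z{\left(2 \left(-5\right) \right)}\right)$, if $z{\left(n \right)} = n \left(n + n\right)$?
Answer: $-290$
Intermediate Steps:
$z{\left(n \right)} = 2 n^{2}$ ($z{\left(n \right)} = n 2 n = 2 n^{2}$)
$- 2 \left(-55 + z{\left(2 \left(-5\right) \right)}\right) = - 2 \left(-55 + 2 \left(2 \left(-5\right)\right)^{2}\right) = - 2 \left(-55 + 2 \left(-10\right)^{2}\right) = - 2 \left(-55 + 2 \cdot 100\right) = - 2 \left(-55 + 200\right) = \left(-2\right) 145 = -290$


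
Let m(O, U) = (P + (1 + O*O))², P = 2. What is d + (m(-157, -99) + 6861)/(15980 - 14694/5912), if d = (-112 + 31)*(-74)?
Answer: 159964437334/3633041 ≈ 44030.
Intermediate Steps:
d = 5994 (d = -81*(-74) = 5994)
m(O, U) = (3 + O²)² (m(O, U) = (2 + (1 + O*O))² = (2 + (1 + O²))² = (3 + O²)²)
d + (m(-157, -99) + 6861)/(15980 - 14694/5912) = 5994 + ((3 + (-157)²)² + 6861)/(15980 - 14694/5912) = 5994 + ((3 + 24649)² + 6861)/(15980 - 14694*1/5912) = 5994 + (24652² + 6861)/(15980 - 7347/2956) = 5994 + (607721104 + 6861)/(47229533/2956) = 5994 + 607727965*(2956/47229533) = 5994 + 138187989580/3633041 = 159964437334/3633041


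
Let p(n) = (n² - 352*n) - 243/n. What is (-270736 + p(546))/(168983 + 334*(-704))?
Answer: 29995865/12039846 ≈ 2.4914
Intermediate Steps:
p(n) = n² - 352*n - 243/n
(-270736 + p(546))/(168983 + 334*(-704)) = (-270736 + (-243 + 546²*(-352 + 546))/546)/(168983 + 334*(-704)) = (-270736 + (-243 + 298116*194)/546)/(168983 - 235136) = (-270736 + (-243 + 57834504)/546)/(-66153) = (-270736 + (1/546)*57834261)*(-1/66153) = (-270736 + 19278087/182)*(-1/66153) = -29995865/182*(-1/66153) = 29995865/12039846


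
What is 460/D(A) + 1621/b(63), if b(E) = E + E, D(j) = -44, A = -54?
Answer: 3341/1386 ≈ 2.4105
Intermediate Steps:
b(E) = 2*E
460/D(A) + 1621/b(63) = 460/(-44) + 1621/((2*63)) = 460*(-1/44) + 1621/126 = -115/11 + 1621*(1/126) = -115/11 + 1621/126 = 3341/1386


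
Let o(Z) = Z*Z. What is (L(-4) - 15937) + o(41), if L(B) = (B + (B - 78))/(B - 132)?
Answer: -969365/68 ≈ -14255.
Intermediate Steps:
o(Z) = Z²
L(B) = (-78 + 2*B)/(-132 + B) (L(B) = (B + (-78 + B))/(-132 + B) = (-78 + 2*B)/(-132 + B))
(L(-4) - 15937) + o(41) = (2*(-39 - 4)/(-132 - 4) - 15937) + 41² = (2*(-43)/(-136) - 15937) + 1681 = (2*(-1/136)*(-43) - 15937) + 1681 = (43/68 - 15937) + 1681 = -1083673/68 + 1681 = -969365/68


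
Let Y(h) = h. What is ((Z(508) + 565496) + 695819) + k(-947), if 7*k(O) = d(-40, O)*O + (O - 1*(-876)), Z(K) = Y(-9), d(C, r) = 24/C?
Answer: 44148196/35 ≈ 1.2614e+6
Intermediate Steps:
Z(K) = -9
k(O) = 876/7 + 2*O/35 (k(O) = ((24/(-40))*O + (O - 1*(-876)))/7 = ((24*(-1/40))*O + (O + 876))/7 = (-3*O/5 + (876 + O))/7 = (876 + 2*O/5)/7 = 876/7 + 2*O/35)
((Z(508) + 565496) + 695819) + k(-947) = ((-9 + 565496) + 695819) + (876/7 + (2/35)*(-947)) = (565487 + 695819) + (876/7 - 1894/35) = 1261306 + 2486/35 = 44148196/35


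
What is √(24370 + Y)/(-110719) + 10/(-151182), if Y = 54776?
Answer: -5/75591 - 3*√8794/110719 ≈ -0.0026071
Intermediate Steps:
√(24370 + Y)/(-110719) + 10/(-151182) = √(24370 + 54776)/(-110719) + 10/(-151182) = √79146*(-1/110719) + 10*(-1/151182) = (3*√8794)*(-1/110719) - 5/75591 = -3*√8794/110719 - 5/75591 = -5/75591 - 3*√8794/110719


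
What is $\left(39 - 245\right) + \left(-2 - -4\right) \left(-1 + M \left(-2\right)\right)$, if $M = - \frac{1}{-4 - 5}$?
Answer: $- \frac{1876}{9} \approx -208.44$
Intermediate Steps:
$M = \frac{1}{9}$ ($M = - \frac{1}{-9} = \left(-1\right) \left(- \frac{1}{9}\right) = \frac{1}{9} \approx 0.11111$)
$\left(39 - 245\right) + \left(-2 - -4\right) \left(-1 + M \left(-2\right)\right) = \left(39 - 245\right) + \left(-2 - -4\right) \left(-1 + \frac{1}{9} \left(-2\right)\right) = -206 + \left(-2 + 4\right) \left(-1 - \frac{2}{9}\right) = -206 + 2 \left(- \frac{11}{9}\right) = -206 - \frac{22}{9} = - \frac{1876}{9}$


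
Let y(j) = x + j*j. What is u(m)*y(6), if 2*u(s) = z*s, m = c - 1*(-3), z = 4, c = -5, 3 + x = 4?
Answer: -148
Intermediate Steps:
x = 1 (x = -3 + 4 = 1)
y(j) = 1 + j² (y(j) = 1 + j*j = 1 + j²)
m = -2 (m = -5 - 1*(-3) = -5 + 3 = -2)
u(s) = 2*s (u(s) = (4*s)/2 = 2*s)
u(m)*y(6) = (2*(-2))*(1 + 6²) = -4*(1 + 36) = -4*37 = -148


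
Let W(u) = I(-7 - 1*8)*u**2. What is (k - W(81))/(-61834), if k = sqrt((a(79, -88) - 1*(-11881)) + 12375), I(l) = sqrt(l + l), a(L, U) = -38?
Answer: -sqrt(24218)/61834 + 6561*I*sqrt(30)/61834 ≈ -0.0025168 + 0.58117*I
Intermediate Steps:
I(l) = sqrt(2)*sqrt(l) (I(l) = sqrt(2*l) = sqrt(2)*sqrt(l))
W(u) = I*sqrt(30)*u**2 (W(u) = (sqrt(2)*sqrt(-7 - 1*8))*u**2 = (sqrt(2)*sqrt(-7 - 8))*u**2 = (sqrt(2)*sqrt(-15))*u**2 = (sqrt(2)*(I*sqrt(15)))*u**2 = (I*sqrt(30))*u**2 = I*sqrt(30)*u**2)
k = sqrt(24218) (k = sqrt((-38 - 1*(-11881)) + 12375) = sqrt((-38 + 11881) + 12375) = sqrt(11843 + 12375) = sqrt(24218) ≈ 155.62)
(k - W(81))/(-61834) = (sqrt(24218) - I*sqrt(30)*81**2)/(-61834) = (sqrt(24218) - I*sqrt(30)*6561)*(-1/61834) = (sqrt(24218) - 6561*I*sqrt(30))*(-1/61834) = -sqrt(24218)/61834 + 6561*I*sqrt(30)/61834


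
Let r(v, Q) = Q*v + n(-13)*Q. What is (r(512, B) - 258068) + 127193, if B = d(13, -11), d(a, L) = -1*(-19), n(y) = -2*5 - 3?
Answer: -121394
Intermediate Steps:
n(y) = -13 (n(y) = -10 - 3 = -13)
d(a, L) = 19
B = 19
r(v, Q) = -13*Q + Q*v (r(v, Q) = Q*v - 13*Q = -13*Q + Q*v)
(r(512, B) - 258068) + 127193 = (19*(-13 + 512) - 258068) + 127193 = (19*499 - 258068) + 127193 = (9481 - 258068) + 127193 = -248587 + 127193 = -121394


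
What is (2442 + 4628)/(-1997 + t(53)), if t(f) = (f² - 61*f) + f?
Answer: -3535/1184 ≈ -2.9856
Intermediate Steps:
t(f) = f² - 60*f
(2442 + 4628)/(-1997 + t(53)) = (2442 + 4628)/(-1997 + 53*(-60 + 53)) = 7070/(-1997 + 53*(-7)) = 7070/(-1997 - 371) = 7070/(-2368) = 7070*(-1/2368) = -3535/1184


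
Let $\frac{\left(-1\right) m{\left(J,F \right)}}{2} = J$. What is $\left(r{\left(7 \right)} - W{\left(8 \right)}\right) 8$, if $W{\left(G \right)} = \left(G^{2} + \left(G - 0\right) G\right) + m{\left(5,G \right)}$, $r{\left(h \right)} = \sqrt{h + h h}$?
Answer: $-944 + 16 \sqrt{14} \approx -884.13$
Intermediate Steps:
$m{\left(J,F \right)} = - 2 J$
$r{\left(h \right)} = \sqrt{h + h^{2}}$
$W{\left(G \right)} = -10 + 2 G^{2}$ ($W{\left(G \right)} = \left(G^{2} + \left(G - 0\right) G\right) - 10 = \left(G^{2} + \left(G + 0\right) G\right) - 10 = \left(G^{2} + G G\right) - 10 = \left(G^{2} + G^{2}\right) - 10 = 2 G^{2} - 10 = -10 + 2 G^{2}$)
$\left(r{\left(7 \right)} - W{\left(8 \right)}\right) 8 = \left(\sqrt{7 \left(1 + 7\right)} - \left(-10 + 2 \cdot 8^{2}\right)\right) 8 = \left(\sqrt{7 \cdot 8} - \left(-10 + 2 \cdot 64\right)\right) 8 = \left(\sqrt{56} - \left(-10 + 128\right)\right) 8 = \left(2 \sqrt{14} - 118\right) 8 = \left(-118 + 2 \sqrt{14}\right) 8 = -944 + 16 \sqrt{14}$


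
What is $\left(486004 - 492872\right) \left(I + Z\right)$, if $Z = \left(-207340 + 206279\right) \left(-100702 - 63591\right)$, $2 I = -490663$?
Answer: $-1195509611022$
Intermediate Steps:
$I = - \frac{490663}{2}$ ($I = \frac{1}{2} \left(-490663\right) = - \frac{490663}{2} \approx -2.4533 \cdot 10^{5}$)
$Z = 174314873$ ($Z = \left(-1061\right) \left(-164293\right) = 174314873$)
$\left(486004 - 492872\right) \left(I + Z\right) = \left(486004 - 492872\right) \left(- \frac{490663}{2} + 174314873\right) = \left(-6868\right) \frac{348139083}{2} = -1195509611022$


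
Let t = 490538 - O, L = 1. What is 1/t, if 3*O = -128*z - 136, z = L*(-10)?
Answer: 3/1470470 ≈ 2.0402e-6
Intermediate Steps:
z = -10 (z = 1*(-10) = -10)
O = 1144/3 (O = (-128*(-10) - 136)/3 = (1280 - 136)/3 = (⅓)*1144 = 1144/3 ≈ 381.33)
t = 1470470/3 (t = 490538 - 1*1144/3 = 490538 - 1144/3 = 1470470/3 ≈ 4.9016e+5)
1/t = 1/(1470470/3) = 3/1470470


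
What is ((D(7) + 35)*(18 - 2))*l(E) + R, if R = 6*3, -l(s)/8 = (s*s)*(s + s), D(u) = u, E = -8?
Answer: 5505042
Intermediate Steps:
l(s) = -16*s**3 (l(s) = -8*s*s*(s + s) = -8*s**2*2*s = -16*s**3)
R = 18
((D(7) + 35)*(18 - 2))*l(E) + R = ((7 + 35)*(18 - 2))*(-16*(-8)**3) + 18 = (42*16)*(-16*(-512)) + 18 = 672*8192 + 18 = 5505024 + 18 = 5505042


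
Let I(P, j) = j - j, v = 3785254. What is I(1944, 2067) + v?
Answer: 3785254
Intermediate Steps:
I(P, j) = 0
I(1944, 2067) + v = 0 + 3785254 = 3785254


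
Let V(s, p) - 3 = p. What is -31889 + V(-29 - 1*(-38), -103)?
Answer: -31989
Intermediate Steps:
V(s, p) = 3 + p
-31889 + V(-29 - 1*(-38), -103) = -31889 + (3 - 103) = -31889 - 100 = -31989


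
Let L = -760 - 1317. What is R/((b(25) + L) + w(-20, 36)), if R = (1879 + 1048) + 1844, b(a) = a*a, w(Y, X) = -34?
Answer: -4771/1486 ≈ -3.2106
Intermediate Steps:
b(a) = a²
R = 4771 (R = 2927 + 1844 = 4771)
L = -2077
R/((b(25) + L) + w(-20, 36)) = 4771/((25² - 2077) - 34) = 4771/((625 - 2077) - 34) = 4771/(-1452 - 34) = 4771/(-1486) = 4771*(-1/1486) = -4771/1486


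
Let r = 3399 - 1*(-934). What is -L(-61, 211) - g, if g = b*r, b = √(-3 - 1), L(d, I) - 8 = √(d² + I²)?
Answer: -8 - √48242 - 8666*I ≈ -227.64 - 8666.0*I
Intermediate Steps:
r = 4333 (r = 3399 + 934 = 4333)
L(d, I) = 8 + √(I² + d²) (L(d, I) = 8 + √(d² + I²) = 8 + √(I² + d²))
b = 2*I (b = √(-4) = 2*I ≈ 2.0*I)
g = 8666*I (g = (2*I)*4333 = 8666*I ≈ 8666.0*I)
-L(-61, 211) - g = -(8 + √(211² + (-61)²)) - 8666*I = -(8 + √(44521 + 3721)) - 8666*I = -(8 + √48242) - 8666*I = (-8 - √48242) - 8666*I = -8 - √48242 - 8666*I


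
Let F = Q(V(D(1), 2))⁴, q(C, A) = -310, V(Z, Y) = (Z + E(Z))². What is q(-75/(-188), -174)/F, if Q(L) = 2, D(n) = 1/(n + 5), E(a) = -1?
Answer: -155/8 ≈ -19.375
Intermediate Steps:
D(n) = 1/(5 + n)
V(Z, Y) = (-1 + Z)² (V(Z, Y) = (Z - 1)² = (-1 + Z)²)
F = 16 (F = 2⁴ = 16)
q(-75/(-188), -174)/F = -310/16 = -310*1/16 = -155/8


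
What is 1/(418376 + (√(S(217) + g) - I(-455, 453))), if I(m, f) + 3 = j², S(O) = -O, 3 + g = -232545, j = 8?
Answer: 83663/34997534398 - I*√232765/174987671990 ≈ 2.3905e-6 - 2.7571e-9*I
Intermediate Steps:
g = -232548 (g = -3 - 232545 = -232548)
I(m, f) = 61 (I(m, f) = -3 + 8² = -3 + 64 = 61)
1/(418376 + (√(S(217) + g) - I(-455, 453))) = 1/(418376 + (√(-1*217 - 232548) - 1*61)) = 1/(418376 + (√(-217 - 232548) - 61)) = 1/(418376 + (√(-232765) - 61)) = 1/(418376 + (I*√232765 - 61)) = 1/(418376 + (-61 + I*√232765)) = 1/(418315 + I*√232765)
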